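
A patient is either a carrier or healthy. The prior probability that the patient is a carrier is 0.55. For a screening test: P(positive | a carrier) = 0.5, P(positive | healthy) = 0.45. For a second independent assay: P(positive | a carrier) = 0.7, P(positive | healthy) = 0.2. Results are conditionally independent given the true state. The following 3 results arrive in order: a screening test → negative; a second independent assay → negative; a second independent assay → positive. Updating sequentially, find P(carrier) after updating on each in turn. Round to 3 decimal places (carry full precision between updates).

0.593

After a screening test='negative': P(carrier) = 0.5·0.5500 / (0.5·0.5500 + 0.55·0.4500) ≈ 0.5263
After a second independent assay='negative': P(carrier) = 0.3·0.5263 / (0.3·0.5263 + 0.8·0.4737) ≈ 0.2941
After a second independent assay='positive': P(carrier) = 0.7·0.2941 / (0.7·0.2941 + 0.2·0.7059) ≈ 0.5932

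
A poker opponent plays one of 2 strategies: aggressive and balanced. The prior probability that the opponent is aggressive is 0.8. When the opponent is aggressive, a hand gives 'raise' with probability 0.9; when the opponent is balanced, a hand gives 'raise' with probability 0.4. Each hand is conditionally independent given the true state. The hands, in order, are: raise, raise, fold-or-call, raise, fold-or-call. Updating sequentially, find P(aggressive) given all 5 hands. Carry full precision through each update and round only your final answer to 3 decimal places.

0.559

Each posterior becomes the prior for the next update.
After 'raise': P(aggressive) = 0.9·0.8000 / (0.9·0.8000 + 0.4·0.2000) ≈ 0.9000
After 'raise': P(aggressive) = 0.9·0.9000 / (0.9·0.9000 + 0.4·0.1000) ≈ 0.9529
After 'fold-or-call': P(aggressive) = 0.1·0.9529 / (0.1·0.9529 + 0.6·0.0471) ≈ 0.7714
After 'raise': P(aggressive) = 0.9·0.7714 / (0.9·0.7714 + 0.4·0.2286) ≈ 0.8836
After 'fold-or-call': P(aggressive) = 0.1·0.8836 / (0.1·0.8836 + 0.6·0.1164) ≈ 0.5586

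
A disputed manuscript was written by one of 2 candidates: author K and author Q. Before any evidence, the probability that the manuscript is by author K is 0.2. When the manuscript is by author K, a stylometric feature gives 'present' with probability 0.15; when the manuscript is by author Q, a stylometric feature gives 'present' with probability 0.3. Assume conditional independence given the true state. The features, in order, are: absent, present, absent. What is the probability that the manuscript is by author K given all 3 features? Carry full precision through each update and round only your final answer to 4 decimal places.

After 'absent': P(author K) = 0.85·0.2000 / (0.85·0.2000 + 0.7·0.8000) ≈ 0.2329
After 'present': P(author K) = 0.15·0.2329 / (0.15·0.2329 + 0.3·0.7671) ≈ 0.1318
After 'absent': P(author K) = 0.85·0.1318 / (0.85·0.1318 + 0.7·0.8682) ≈ 0.1556

0.1556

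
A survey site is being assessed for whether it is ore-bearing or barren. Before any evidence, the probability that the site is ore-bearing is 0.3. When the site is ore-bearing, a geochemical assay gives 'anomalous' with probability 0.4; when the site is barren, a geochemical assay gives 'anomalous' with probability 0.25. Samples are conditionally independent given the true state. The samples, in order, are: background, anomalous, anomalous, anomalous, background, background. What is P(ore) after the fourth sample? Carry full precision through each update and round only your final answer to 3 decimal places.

0.584

Each posterior becomes the prior for the next update.
After 'background': P(ore) = 0.6·0.3000 / (0.6·0.3000 + 0.75·0.7000) ≈ 0.2553
After 'anomalous': P(ore) = 0.4·0.2553 / (0.4·0.2553 + 0.25·0.7447) ≈ 0.3542
After 'anomalous': P(ore) = 0.4·0.3542 / (0.4·0.3542 + 0.25·0.6458) ≈ 0.4674
After 'anomalous': P(ore) = 0.4·0.4674 / (0.4·0.4674 + 0.25·0.5326) ≈ 0.5841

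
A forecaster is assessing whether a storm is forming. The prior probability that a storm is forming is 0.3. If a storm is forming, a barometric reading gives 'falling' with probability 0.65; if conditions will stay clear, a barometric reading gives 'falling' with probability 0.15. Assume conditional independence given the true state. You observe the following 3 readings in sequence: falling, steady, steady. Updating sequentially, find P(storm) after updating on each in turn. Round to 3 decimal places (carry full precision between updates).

0.239

After 'falling': P(storm) = 0.65·0.3000 / (0.65·0.3000 + 0.15·0.7000) ≈ 0.6500
After 'steady': P(storm) = 0.35·0.6500 / (0.35·0.6500 + 0.85·0.3500) ≈ 0.4333
After 'steady': P(storm) = 0.35·0.4333 / (0.35·0.4333 + 0.85·0.5667) ≈ 0.2395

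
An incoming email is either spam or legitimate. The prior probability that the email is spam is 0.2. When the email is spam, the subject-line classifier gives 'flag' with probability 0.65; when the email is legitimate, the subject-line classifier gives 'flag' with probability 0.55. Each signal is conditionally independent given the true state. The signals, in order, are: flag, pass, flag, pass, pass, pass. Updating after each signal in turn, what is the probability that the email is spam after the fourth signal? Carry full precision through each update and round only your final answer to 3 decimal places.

After 'flag': P(spam) = 0.65·0.2000 / (0.65·0.2000 + 0.55·0.8000) ≈ 0.2281
After 'pass': P(spam) = 0.35·0.2281 / (0.35·0.2281 + 0.45·0.7719) ≈ 0.1869
After 'flag': P(spam) = 0.65·0.1869 / (0.65·0.1869 + 0.55·0.8131) ≈ 0.2136
After 'pass': P(spam) = 0.35·0.2136 / (0.35·0.2136 + 0.45·0.7864) ≈ 0.1744

0.174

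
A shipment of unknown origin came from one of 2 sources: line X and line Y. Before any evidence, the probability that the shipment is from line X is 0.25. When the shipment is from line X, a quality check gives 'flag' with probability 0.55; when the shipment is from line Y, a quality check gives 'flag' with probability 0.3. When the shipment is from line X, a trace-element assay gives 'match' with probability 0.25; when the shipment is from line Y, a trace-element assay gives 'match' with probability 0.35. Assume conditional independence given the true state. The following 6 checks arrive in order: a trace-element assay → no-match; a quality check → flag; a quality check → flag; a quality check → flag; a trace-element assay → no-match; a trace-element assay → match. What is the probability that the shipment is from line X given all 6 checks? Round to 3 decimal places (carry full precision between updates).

Apply Bayes' rule sequentially, carrying P(line X) forward.
After a trace-element assay='no-match': P(line X) = 0.75·0.2500 / (0.75·0.2500 + 0.65·0.7500) ≈ 0.2778
After a quality check='flag': P(line X) = 0.55·0.2778 / (0.55·0.2778 + 0.3·0.7222) ≈ 0.4135
After a quality check='flag': P(line X) = 0.55·0.4135 / (0.55·0.4135 + 0.3·0.5865) ≈ 0.5638
After a quality check='flag': P(line X) = 0.55·0.5638 / (0.55·0.5638 + 0.3·0.4362) ≈ 0.7033
After a trace-element assay='no-match': P(line X) = 0.75·0.7033 / (0.75·0.7033 + 0.65·0.2967) ≈ 0.7322
After a trace-element assay='match': P(line X) = 0.25·0.7322 / (0.25·0.7322 + 0.35·0.2678) ≈ 0.6614

0.661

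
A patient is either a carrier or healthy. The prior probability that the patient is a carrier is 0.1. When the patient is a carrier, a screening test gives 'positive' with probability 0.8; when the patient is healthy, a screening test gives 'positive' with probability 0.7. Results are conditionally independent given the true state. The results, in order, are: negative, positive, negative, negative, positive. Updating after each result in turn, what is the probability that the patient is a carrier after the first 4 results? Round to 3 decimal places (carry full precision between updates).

0.036

Each posterior becomes the prior for the next update.
After 'negative': P(carrier) = 0.2·0.1000 / (0.2·0.1000 + 0.3·0.9000) ≈ 0.0690
After 'positive': P(carrier) = 0.8·0.0690 / (0.8·0.0690 + 0.7·0.9310) ≈ 0.0780
After 'negative': P(carrier) = 0.2·0.0780 / (0.2·0.0780 + 0.3·0.9220) ≈ 0.0534
After 'negative': P(carrier) = 0.2·0.0534 / (0.2·0.0534 + 0.3·0.9466) ≈ 0.0363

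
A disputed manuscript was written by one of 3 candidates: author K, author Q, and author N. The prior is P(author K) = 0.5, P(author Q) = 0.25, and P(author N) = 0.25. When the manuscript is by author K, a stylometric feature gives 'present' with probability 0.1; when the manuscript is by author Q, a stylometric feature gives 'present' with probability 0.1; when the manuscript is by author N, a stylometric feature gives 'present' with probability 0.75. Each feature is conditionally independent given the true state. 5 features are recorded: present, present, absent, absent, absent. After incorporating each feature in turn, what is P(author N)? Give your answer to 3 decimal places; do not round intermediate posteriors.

0.287

After 'present': normaliser = 0.1·0.5000 + 0.1·0.2500 + 0.75·0.2500; P(author K) ≈ 0.1905, P(author Q) ≈ 0.0952, P(author N) ≈ 0.7143
After 'present': normaliser = 0.1·0.1905 + 0.1·0.0952 + 0.75·0.7143; P(author K) ≈ 0.0338, P(author Q) ≈ 0.0169, P(author N) ≈ 0.9494
After 'absent': normaliser = 0.9·0.0338 + 0.9·0.0169 + 0.25·0.9494; P(author K) ≈ 0.1074, P(author Q) ≈ 0.0537, P(author N) ≈ 0.8389
After 'absent': normaliser = 0.9·0.1074 + 0.9·0.0537 + 0.25·0.8389; P(author K) ≈ 0.2725, P(author Q) ≈ 0.1362, P(author N) ≈ 0.5913
After 'absent': normaliser = 0.9·0.2725 + 0.9·0.1362 + 0.25·0.5913; P(author K) ≈ 0.4756, P(author Q) ≈ 0.2378, P(author N) ≈ 0.2867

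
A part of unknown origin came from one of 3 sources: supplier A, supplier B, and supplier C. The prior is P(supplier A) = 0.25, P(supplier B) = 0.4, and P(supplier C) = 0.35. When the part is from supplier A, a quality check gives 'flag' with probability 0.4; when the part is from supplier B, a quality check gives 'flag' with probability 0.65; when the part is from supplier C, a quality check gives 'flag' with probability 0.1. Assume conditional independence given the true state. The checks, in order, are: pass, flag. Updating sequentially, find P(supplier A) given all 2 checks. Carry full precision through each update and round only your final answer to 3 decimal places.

0.329

After 'pass': normaliser = 0.6·0.2500 + 0.35·0.4000 + 0.9·0.3500; P(supplier A) ≈ 0.2479, P(supplier B) ≈ 0.2314, P(supplier C) ≈ 0.5207
After 'flag': normaliser = 0.4·0.2479 + 0.65·0.2314 + 0.1·0.5207; P(supplier A) ≈ 0.3288, P(supplier B) ≈ 0.4986, P(supplier C) ≈ 0.1726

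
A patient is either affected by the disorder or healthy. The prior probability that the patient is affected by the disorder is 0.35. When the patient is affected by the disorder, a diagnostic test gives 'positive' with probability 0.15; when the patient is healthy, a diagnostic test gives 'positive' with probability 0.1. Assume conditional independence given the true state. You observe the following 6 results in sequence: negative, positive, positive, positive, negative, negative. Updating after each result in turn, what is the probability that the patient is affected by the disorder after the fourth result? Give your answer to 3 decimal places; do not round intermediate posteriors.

0.632

After 'negative': P(affected) = 0.85·0.3500 / (0.85·0.3500 + 0.9·0.6500) ≈ 0.3371
After 'positive': P(affected) = 0.15·0.3371 / (0.15·0.3371 + 0.1·0.6629) ≈ 0.4327
After 'positive': P(affected) = 0.15·0.4327 / (0.15·0.4327 + 0.1·0.5673) ≈ 0.5336
After 'positive': P(affected) = 0.15·0.5336 / (0.15·0.5336 + 0.1·0.4664) ≈ 0.6319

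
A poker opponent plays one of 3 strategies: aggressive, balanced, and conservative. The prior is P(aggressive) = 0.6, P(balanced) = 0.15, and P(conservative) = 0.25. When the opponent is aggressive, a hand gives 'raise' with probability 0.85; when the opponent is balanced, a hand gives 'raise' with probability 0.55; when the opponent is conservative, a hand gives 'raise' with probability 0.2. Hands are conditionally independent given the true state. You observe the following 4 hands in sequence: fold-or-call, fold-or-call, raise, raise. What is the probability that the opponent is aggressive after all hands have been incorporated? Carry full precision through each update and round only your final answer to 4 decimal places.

0.3849

After 'fold-or-call': normaliser = 0.15·0.6000 + 0.45·0.1500 + 0.8·0.2500; P(aggressive) ≈ 0.2517, P(balanced) ≈ 0.1888, P(conservative) ≈ 0.5594
After 'fold-or-call': normaliser = 0.15·0.2517 + 0.45·0.1888 + 0.8·0.5594; P(aggressive) ≈ 0.0662, P(balanced) ≈ 0.1490, P(conservative) ≈ 0.7848
After 'raise': normaliser = 0.85·0.0662 + 0.55·0.1490 + 0.2·0.7848; P(aggressive) ≈ 0.1907, P(balanced) ≈ 0.2776, P(conservative) ≈ 0.5317
After 'raise': normaliser = 0.85·0.1907 + 0.55·0.2776 + 0.2·0.5317; P(aggressive) ≈ 0.3849, P(balanced) ≈ 0.3626, P(conservative) ≈ 0.2525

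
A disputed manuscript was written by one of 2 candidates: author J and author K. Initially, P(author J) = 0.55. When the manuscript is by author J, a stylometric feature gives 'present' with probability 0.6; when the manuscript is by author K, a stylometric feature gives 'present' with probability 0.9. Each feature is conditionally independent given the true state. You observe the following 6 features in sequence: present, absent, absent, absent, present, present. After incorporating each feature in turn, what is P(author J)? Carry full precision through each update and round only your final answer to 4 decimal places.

Apply Bayes' rule sequentially, carrying P(author J) forward.
After 'present': P(author J) = 0.6·0.5500 / (0.6·0.5500 + 0.9·0.4500) ≈ 0.4490
After 'absent': P(author J) = 0.4·0.4490 / (0.4·0.4490 + 0.1·0.5510) ≈ 0.7652
After 'absent': P(author J) = 0.4·0.7652 / (0.4·0.7652 + 0.1·0.2348) ≈ 0.9288
After 'absent': P(author J) = 0.4·0.9288 / (0.4·0.9288 + 0.1·0.0712) ≈ 0.9812
After 'present': P(author J) = 0.6·0.9812 / (0.6·0.9812 + 0.9·0.0188) ≈ 0.9720
After 'present': P(author J) = 0.6·0.9720 / (0.6·0.9720 + 0.9·0.0280) ≈ 0.9586

0.9586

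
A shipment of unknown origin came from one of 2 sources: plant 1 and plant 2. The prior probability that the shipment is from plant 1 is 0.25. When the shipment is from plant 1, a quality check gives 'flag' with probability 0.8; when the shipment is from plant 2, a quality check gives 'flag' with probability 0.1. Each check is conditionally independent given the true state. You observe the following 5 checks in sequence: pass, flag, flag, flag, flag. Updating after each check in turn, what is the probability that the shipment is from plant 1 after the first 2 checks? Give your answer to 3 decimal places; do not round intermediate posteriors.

Each posterior becomes the prior for the next update.
After 'pass': P(plant 1) = 0.2·0.2500 / (0.2·0.2500 + 0.9·0.7500) ≈ 0.0690
After 'flag': P(plant 1) = 0.8·0.0690 / (0.8·0.0690 + 0.1·0.9310) ≈ 0.3721

0.372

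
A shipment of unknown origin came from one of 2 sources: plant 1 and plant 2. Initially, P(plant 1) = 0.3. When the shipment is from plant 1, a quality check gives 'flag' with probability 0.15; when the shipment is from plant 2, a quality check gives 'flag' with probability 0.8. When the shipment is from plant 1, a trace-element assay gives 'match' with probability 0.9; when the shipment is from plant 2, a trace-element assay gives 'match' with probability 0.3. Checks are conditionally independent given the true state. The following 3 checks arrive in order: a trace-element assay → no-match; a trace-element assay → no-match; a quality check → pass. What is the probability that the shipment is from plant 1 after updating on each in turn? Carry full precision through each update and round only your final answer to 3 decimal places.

0.036

After a trace-element assay='no-match': P(plant 1) = 0.1·0.3000 / (0.1·0.3000 + 0.7·0.7000) ≈ 0.0577
After a trace-element assay='no-match': P(plant 1) = 0.1·0.0577 / (0.1·0.0577 + 0.7·0.9423) ≈ 0.0087
After a quality check='pass': P(plant 1) = 0.85·0.0087 / (0.85·0.0087 + 0.2·0.9913) ≈ 0.0358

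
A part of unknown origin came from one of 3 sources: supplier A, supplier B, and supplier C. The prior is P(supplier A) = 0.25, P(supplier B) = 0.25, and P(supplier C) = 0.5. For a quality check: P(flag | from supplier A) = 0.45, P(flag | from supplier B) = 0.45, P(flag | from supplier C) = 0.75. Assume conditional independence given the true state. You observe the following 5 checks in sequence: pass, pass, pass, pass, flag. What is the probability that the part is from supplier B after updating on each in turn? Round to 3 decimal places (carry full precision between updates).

0.467

After 'pass': normaliser = 0.55·0.2500 + 0.55·0.2500 + 0.25·0.5000; P(supplier A) ≈ 0.3438, P(supplier B) ≈ 0.3438, P(supplier C) ≈ 0.3125
After 'pass': normaliser = 0.55·0.3438 + 0.55·0.3438 + 0.25·0.3125; P(supplier A) ≈ 0.4144, P(supplier B) ≈ 0.4144, P(supplier C) ≈ 0.1712
After 'pass': normaliser = 0.55·0.4144 + 0.55·0.4144 + 0.25·0.1712; P(supplier A) ≈ 0.4571, P(supplier B) ≈ 0.4571, P(supplier C) ≈ 0.0859
After 'pass': normaliser = 0.55·0.4571 + 0.55·0.4571 + 0.25·0.0859; P(supplier A) ≈ 0.4795, P(supplier B) ≈ 0.4795, P(supplier C) ≈ 0.0409
After 'flag': normaliser = 0.45·0.4795 + 0.45·0.4795 + 0.75·0.0409; P(supplier A) ≈ 0.4668, P(supplier B) ≈ 0.4668, P(supplier C) ≈ 0.0664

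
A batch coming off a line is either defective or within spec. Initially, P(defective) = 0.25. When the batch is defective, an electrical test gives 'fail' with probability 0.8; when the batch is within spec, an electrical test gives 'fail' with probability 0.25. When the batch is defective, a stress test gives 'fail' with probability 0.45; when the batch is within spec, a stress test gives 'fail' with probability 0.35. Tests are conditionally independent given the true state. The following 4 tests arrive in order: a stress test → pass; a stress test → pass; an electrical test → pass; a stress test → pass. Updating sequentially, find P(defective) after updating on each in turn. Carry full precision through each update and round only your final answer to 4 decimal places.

Each posterior becomes the prior for the next update.
After a stress test='pass': P(defective) = 0.55·0.2500 / (0.55·0.2500 + 0.65·0.7500) ≈ 0.2200
After a stress test='pass': P(defective) = 0.55·0.2200 / (0.55·0.2200 + 0.65·0.7800) ≈ 0.1927
After an electrical test='pass': P(defective) = 0.2·0.1927 / (0.2·0.1927 + 0.75·0.8073) ≈ 0.0598
After a stress test='pass': P(defective) = 0.55·0.0598 / (0.55·0.0598 + 0.65·0.9402) ≈ 0.0511

0.0511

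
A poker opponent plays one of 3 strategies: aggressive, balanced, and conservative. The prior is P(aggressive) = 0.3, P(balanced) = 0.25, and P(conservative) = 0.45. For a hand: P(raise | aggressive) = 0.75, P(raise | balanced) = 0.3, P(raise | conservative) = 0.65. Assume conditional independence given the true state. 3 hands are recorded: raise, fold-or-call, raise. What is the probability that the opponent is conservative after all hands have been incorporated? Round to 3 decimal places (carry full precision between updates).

Apply Bayes' rule sequentially, carrying P(conservative) forward.
After 'raise': normaliser = 0.75·0.3000 + 0.3·0.2500 + 0.65·0.4500; P(aggressive) ≈ 0.3797, P(balanced) ≈ 0.1266, P(conservative) ≈ 0.4937
After 'fold-or-call': normaliser = 0.25·0.3797 + 0.7·0.1266 + 0.35·0.4937; P(aggressive) ≈ 0.2664, P(balanced) ≈ 0.2487, P(conservative) ≈ 0.4849
After 'raise': normaliser = 0.75·0.2664 + 0.3·0.2487 + 0.65·0.4849; P(aggressive) ≈ 0.3389, P(balanced) ≈ 0.1265, P(conservative) ≈ 0.5346

0.535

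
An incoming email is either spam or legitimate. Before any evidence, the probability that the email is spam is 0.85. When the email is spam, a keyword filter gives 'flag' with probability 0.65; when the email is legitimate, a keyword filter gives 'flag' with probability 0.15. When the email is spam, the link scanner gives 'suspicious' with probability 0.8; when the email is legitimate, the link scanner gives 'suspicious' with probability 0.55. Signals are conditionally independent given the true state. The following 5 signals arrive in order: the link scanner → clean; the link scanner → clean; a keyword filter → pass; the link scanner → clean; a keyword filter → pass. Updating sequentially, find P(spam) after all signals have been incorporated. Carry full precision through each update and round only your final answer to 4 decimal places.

0.0778

Each posterior becomes the prior for the next update.
After the link scanner='clean': P(spam) = 0.2·0.8500 / (0.2·0.8500 + 0.45·0.1500) ≈ 0.7158
After the link scanner='clean': P(spam) = 0.2·0.7158 / (0.2·0.7158 + 0.45·0.2842) ≈ 0.5282
After a keyword filter='pass': P(spam) = 0.35·0.5282 / (0.35·0.5282 + 0.85·0.4718) ≈ 0.3155
After the link scanner='clean': P(spam) = 0.2·0.3155 / (0.2·0.3155 + 0.45·0.6845) ≈ 0.1700
After a keyword filter='pass': P(spam) = 0.35·0.1700 / (0.35·0.1700 + 0.85·0.8300) ≈ 0.0778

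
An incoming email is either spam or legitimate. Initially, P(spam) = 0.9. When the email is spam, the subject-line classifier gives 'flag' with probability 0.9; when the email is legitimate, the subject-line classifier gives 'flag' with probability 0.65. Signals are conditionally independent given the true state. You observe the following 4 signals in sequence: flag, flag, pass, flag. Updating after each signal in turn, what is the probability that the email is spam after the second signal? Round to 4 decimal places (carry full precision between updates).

0.9452

After 'flag': P(spam) = 0.9·0.9000 / (0.9·0.9000 + 0.65·0.1000) ≈ 0.9257
After 'flag': P(spam) = 0.9·0.9257 / (0.9·0.9257 + 0.65·0.0743) ≈ 0.9452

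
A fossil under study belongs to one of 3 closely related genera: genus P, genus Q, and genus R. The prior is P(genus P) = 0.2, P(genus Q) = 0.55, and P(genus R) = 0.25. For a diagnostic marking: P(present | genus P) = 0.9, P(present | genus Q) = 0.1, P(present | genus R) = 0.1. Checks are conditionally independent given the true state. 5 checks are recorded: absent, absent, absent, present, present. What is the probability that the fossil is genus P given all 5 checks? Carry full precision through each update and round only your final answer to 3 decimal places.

Apply Bayes' rule sequentially, carrying P(genus P) forward.
After 'absent': normaliser = 0.1·0.2000 + 0.9·0.5500 + 0.9·0.2500; P(genus P) ≈ 0.0270, P(genus Q) ≈ 0.6689, P(genus R) ≈ 0.3041
After 'absent': normaliser = 0.1·0.0270 + 0.9·0.6689 + 0.9·0.3041; P(genus P) ≈ 0.0031, P(genus Q) ≈ 0.6854, P(genus R) ≈ 0.3115
After 'absent': normaliser = 0.1·0.0031 + 0.9·0.6854 + 0.9·0.3115; P(genus P) ≈ 0.0003, P(genus Q) ≈ 0.6873, P(genus R) ≈ 0.3124
After 'present': normaliser = 0.9·0.0003 + 0.1·0.6873 + 0.1·0.3124; P(genus P) ≈ 0.0031, P(genus Q) ≈ 0.6854, P(genus R) ≈ 0.3115
After 'present': normaliser = 0.9·0.0031 + 0.1·0.6854 + 0.1·0.3115; P(genus P) ≈ 0.0270, P(genus Q) ≈ 0.6689, P(genus R) ≈ 0.3041

0.027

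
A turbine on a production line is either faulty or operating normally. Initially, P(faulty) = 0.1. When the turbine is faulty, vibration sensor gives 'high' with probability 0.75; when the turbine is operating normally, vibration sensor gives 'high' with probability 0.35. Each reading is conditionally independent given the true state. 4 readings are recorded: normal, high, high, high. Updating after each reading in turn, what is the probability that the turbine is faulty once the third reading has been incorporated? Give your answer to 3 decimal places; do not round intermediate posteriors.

0.164

After 'normal': P(faulty) = 0.25·0.1000 / (0.25·0.1000 + 0.65·0.9000) ≈ 0.0410
After 'high': P(faulty) = 0.75·0.0410 / (0.75·0.0410 + 0.35·0.9590) ≈ 0.0839
After 'high': P(faulty) = 0.75·0.0839 / (0.75·0.0839 + 0.35·0.9161) ≈ 0.1640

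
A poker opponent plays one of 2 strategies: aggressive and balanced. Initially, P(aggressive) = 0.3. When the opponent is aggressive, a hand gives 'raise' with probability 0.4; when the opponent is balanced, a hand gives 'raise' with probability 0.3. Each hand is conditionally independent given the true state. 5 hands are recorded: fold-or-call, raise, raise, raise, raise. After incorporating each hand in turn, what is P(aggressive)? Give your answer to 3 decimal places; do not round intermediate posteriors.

0.537

After 'fold-or-call': P(aggressive) = 0.6·0.3000 / (0.6·0.3000 + 0.7·0.7000) ≈ 0.2687
After 'raise': P(aggressive) = 0.4·0.2687 / (0.4·0.2687 + 0.3·0.7313) ≈ 0.3288
After 'raise': P(aggressive) = 0.4·0.3288 / (0.4·0.3288 + 0.3·0.6712) ≈ 0.3951
After 'raise': P(aggressive) = 0.4·0.3951 / (0.4·0.3951 + 0.3·0.6049) ≈ 0.4655
After 'raise': P(aggressive) = 0.4·0.4655 / (0.4·0.4655 + 0.3·0.5345) ≈ 0.5373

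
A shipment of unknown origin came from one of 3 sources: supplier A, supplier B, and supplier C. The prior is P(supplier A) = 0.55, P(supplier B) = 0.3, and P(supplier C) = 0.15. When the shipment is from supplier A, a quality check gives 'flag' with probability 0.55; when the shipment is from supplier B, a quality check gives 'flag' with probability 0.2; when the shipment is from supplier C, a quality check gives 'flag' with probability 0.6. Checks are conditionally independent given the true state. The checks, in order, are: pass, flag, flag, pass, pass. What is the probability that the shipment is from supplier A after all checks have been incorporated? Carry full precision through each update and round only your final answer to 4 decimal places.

After 'pass': normaliser = 0.45·0.5500 + 0.8·0.3000 + 0.4·0.1500; P(supplier A) ≈ 0.4521, P(supplier B) ≈ 0.4384, P(supplier C) ≈ 0.1096
After 'flag': normaliser = 0.55·0.4521 + 0.2·0.4384 + 0.6·0.1096; P(supplier A) ≈ 0.6184, P(supplier B) ≈ 0.2181, P(supplier C) ≈ 0.1635
After 'flag': normaliser = 0.55·0.6184 + 0.2·0.2181 + 0.6·0.1635; P(supplier A) ≈ 0.7059, P(supplier B) ≈ 0.0905, P(supplier C) ≈ 0.2036
After 'pass': normaliser = 0.45·0.7059 + 0.8·0.0905 + 0.4·0.2036; P(supplier A) ≈ 0.6737, P(supplier B) ≈ 0.1536, P(supplier C) ≈ 0.1728
After 'pass': normaliser = 0.45·0.6737 + 0.8·0.1536 + 0.4·0.1728; P(supplier A) ≈ 0.6123, P(supplier B) ≈ 0.2481, P(supplier C) ≈ 0.1396

0.6123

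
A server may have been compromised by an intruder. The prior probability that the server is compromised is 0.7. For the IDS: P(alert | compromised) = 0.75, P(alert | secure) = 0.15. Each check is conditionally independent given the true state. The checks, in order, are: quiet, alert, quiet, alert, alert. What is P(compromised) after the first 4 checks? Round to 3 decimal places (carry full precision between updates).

0.835

After 'quiet': P(compromised) = 0.25·0.7000 / (0.25·0.7000 + 0.85·0.3000) ≈ 0.4070
After 'alert': P(compromised) = 0.75·0.4070 / (0.75·0.4070 + 0.15·0.5930) ≈ 0.7743
After 'quiet': P(compromised) = 0.25·0.7743 / (0.25·0.7743 + 0.85·0.2257) ≈ 0.5023
After 'alert': P(compromised) = 0.75·0.5023 / (0.75·0.5023 + 0.15·0.4977) ≈ 0.8346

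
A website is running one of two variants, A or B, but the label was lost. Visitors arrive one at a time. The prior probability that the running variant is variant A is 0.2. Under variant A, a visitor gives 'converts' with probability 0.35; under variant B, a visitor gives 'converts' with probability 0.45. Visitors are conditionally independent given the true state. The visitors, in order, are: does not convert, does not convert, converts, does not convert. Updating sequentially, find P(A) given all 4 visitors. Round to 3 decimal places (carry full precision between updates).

After 'does not convert': P(A) = 0.65·0.2000 / (0.65·0.2000 + 0.55·0.8000) ≈ 0.2281
After 'does not convert': P(A) = 0.65·0.2281 / (0.65·0.2281 + 0.55·0.7719) ≈ 0.2588
After 'converts': P(A) = 0.35·0.2588 / (0.35·0.2588 + 0.45·0.7412) ≈ 0.2136
After 'does not convert': P(A) = 0.65·0.2136 / (0.65·0.2136 + 0.55·0.7864) ≈ 0.2430

0.243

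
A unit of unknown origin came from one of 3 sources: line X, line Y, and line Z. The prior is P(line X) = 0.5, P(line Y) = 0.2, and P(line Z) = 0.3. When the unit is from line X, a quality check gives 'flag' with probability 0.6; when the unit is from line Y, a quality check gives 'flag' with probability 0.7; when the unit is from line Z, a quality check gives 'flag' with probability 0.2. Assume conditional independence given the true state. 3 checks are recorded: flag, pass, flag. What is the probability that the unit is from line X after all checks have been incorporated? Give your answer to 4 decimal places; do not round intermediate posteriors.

After 'flag': normaliser = 0.6·0.5000 + 0.7·0.2000 + 0.2·0.3000; P(line X) ≈ 0.6000, P(line Y) ≈ 0.2800, P(line Z) ≈ 0.1200
After 'pass': normaliser = 0.4·0.6000 + 0.3·0.2800 + 0.8·0.1200; P(line X) ≈ 0.5714, P(line Y) ≈ 0.2000, P(line Z) ≈ 0.2286
After 'flag': normaliser = 0.6·0.5714 + 0.7·0.2000 + 0.2·0.2286; P(line X) ≈ 0.6486, P(line Y) ≈ 0.2649, P(line Z) ≈ 0.0865

0.6486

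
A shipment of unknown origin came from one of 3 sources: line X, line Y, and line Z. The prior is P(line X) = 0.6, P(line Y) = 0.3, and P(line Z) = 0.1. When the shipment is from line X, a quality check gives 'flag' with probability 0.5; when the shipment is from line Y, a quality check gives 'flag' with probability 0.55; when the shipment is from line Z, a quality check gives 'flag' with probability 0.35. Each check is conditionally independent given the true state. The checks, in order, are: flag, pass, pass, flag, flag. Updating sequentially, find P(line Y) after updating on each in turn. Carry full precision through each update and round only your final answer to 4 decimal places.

After 'flag': normaliser = 0.5·0.6000 + 0.55·0.3000 + 0.35·0.1000; P(line X) ≈ 0.6000, P(line Y) ≈ 0.3300, P(line Z) ≈ 0.0700
After 'pass': normaliser = 0.5·0.6000 + 0.45·0.3300 + 0.65·0.0700; P(line X) ≈ 0.6073, P(line Y) ≈ 0.3006, P(line Z) ≈ 0.0921
After 'pass': normaliser = 0.5·0.6073 + 0.45·0.3006 + 0.65·0.0921; P(line X) ≈ 0.6088, P(line Y) ≈ 0.2712, P(line Z) ≈ 0.1200
After 'flag': normaliser = 0.5·0.6088 + 0.55·0.2712 + 0.35·0.1200; P(line X) ≈ 0.6142, P(line Y) ≈ 0.3010, P(line Z) ≈ 0.0848
After 'flag': normaliser = 0.5·0.6142 + 0.55·0.3010 + 0.35·0.0848; P(line X) ≈ 0.6114, P(line Y) ≈ 0.3296, P(line Z) ≈ 0.0591

0.3296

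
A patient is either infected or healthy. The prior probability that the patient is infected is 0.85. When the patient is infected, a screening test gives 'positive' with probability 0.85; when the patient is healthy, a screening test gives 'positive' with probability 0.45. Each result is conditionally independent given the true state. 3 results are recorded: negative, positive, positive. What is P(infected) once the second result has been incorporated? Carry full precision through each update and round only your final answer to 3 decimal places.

0.745

After 'negative': P(infected) = 0.15·0.8500 / (0.15·0.8500 + 0.55·0.1500) ≈ 0.6071
After 'positive': P(infected) = 0.85·0.6071 / (0.85·0.6071 + 0.45·0.3929) ≈ 0.7448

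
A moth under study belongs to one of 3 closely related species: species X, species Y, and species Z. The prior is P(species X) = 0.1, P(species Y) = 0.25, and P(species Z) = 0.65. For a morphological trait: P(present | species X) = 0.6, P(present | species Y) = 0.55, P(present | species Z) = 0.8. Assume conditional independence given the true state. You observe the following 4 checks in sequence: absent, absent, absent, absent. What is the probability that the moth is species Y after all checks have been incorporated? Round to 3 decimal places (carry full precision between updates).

Each posterior becomes the prior for the next update.
After 'absent': normaliser = 0.4·0.1000 + 0.45·0.2500 + 0.2·0.6500; P(species X) ≈ 0.1416, P(species Y) ≈ 0.3982, P(species Z) ≈ 0.4602
After 'absent': normaliser = 0.4·0.1416 + 0.45·0.3982 + 0.2·0.4602; P(species X) ≈ 0.1727, P(species Y) ≈ 0.5466, P(species Z) ≈ 0.2807
After 'absent': normaliser = 0.4·0.1727 + 0.45·0.5466 + 0.2·0.2807; P(species X) ≈ 0.1861, P(species Y) ≈ 0.6626, P(species Z) ≈ 0.1512
After 'absent': normaliser = 0.4·0.1861 + 0.45·0.6626 + 0.2·0.1512; P(species X) ≈ 0.1848, P(species Y) ≈ 0.7401, P(species Z) ≈ 0.0751

0.740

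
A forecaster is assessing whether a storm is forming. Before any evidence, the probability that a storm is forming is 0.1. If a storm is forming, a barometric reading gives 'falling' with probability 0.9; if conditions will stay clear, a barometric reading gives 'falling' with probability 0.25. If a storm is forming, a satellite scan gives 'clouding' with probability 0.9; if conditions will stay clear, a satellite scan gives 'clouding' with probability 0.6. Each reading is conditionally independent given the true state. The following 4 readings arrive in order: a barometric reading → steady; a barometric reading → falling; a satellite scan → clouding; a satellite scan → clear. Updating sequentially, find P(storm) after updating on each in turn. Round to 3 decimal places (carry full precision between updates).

After a barometric reading='steady': P(storm) = 0.1·0.1000 / (0.1·0.1000 + 0.75·0.9000) ≈ 0.0146
After a barometric reading='falling': P(storm) = 0.9·0.0146 / (0.9·0.0146 + 0.25·0.9854) ≈ 0.0506
After a satellite scan='clouding': P(storm) = 0.9·0.0506 / (0.9·0.0506 + 0.6·0.9494) ≈ 0.0741
After a satellite scan='clear': P(storm) = 0.1·0.0741 / (0.1·0.0741 + 0.4·0.9259) ≈ 0.0196

0.020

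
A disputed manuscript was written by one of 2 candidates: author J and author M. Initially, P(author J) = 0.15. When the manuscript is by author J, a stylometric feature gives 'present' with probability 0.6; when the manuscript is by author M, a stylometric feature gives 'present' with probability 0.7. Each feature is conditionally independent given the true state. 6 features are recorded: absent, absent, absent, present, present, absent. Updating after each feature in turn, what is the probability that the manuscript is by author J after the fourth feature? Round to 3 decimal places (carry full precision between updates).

After 'absent': P(author J) = 0.4·0.1500 / (0.4·0.1500 + 0.3·0.8500) ≈ 0.1905
After 'absent': P(author J) = 0.4·0.1905 / (0.4·0.1905 + 0.3·0.8095) ≈ 0.2388
After 'absent': P(author J) = 0.4·0.2388 / (0.4·0.2388 + 0.3·0.7612) ≈ 0.2949
After 'present': P(author J) = 0.6·0.2949 / (0.6·0.2949 + 0.7·0.7051) ≈ 0.2639

0.264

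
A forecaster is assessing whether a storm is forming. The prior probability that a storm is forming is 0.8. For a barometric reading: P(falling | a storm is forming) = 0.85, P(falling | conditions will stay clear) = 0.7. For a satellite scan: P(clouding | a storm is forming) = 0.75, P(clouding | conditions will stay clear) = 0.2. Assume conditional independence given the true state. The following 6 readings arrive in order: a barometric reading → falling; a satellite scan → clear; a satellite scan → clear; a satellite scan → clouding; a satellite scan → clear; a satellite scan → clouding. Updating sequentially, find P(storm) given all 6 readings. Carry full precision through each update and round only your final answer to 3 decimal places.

0.676

After a barometric reading='falling': P(storm) = 0.85·0.8000 / (0.85·0.8000 + 0.7·0.2000) ≈ 0.8293
After a satellite scan='clear': P(storm) = 0.25·0.8293 / (0.25·0.8293 + 0.8·0.1707) ≈ 0.6028
After a satellite scan='clear': P(storm) = 0.25·0.6028 / (0.25·0.6028 + 0.8·0.3972) ≈ 0.3217
After a satellite scan='clouding': P(storm) = 0.75·0.3217 / (0.75·0.3217 + 0.2·0.6783) ≈ 0.6401
After a satellite scan='clear': P(storm) = 0.25·0.6401 / (0.25·0.6401 + 0.8·0.3599) ≈ 0.3573
After a satellite scan='clouding': P(storm) = 0.75·0.3573 / (0.75·0.3573 + 0.2·0.6427) ≈ 0.6758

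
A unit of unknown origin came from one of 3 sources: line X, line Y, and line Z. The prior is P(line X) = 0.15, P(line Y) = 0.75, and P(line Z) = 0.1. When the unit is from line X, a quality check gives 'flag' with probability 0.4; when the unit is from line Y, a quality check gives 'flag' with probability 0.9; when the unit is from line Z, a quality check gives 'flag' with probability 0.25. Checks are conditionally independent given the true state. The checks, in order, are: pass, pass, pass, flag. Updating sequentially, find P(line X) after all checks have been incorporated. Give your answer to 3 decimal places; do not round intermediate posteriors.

0.536

Each posterior becomes the prior for the next update.
After 'pass': normaliser = 0.6·0.1500 + 0.1·0.7500 + 0.75·0.1000; P(line X) ≈ 0.3750, P(line Y) ≈ 0.3125, P(line Z) ≈ 0.3125
After 'pass': normaliser = 0.6·0.3750 + 0.1·0.3125 + 0.75·0.3125; P(line X) ≈ 0.4586, P(line Y) ≈ 0.0637, P(line Z) ≈ 0.4777
After 'pass': normaliser = 0.6·0.4586 + 0.1·0.0637 + 0.75·0.4777; P(line X) ≈ 0.4301, P(line Y) ≈ 0.0100, P(line Z) ≈ 0.5600
After 'flag': normaliser = 0.4·0.4301 + 0.9·0.0100 + 0.25·0.5600; P(line X) ≈ 0.5359, P(line Y) ≈ 0.0279, P(line Z) ≈ 0.4361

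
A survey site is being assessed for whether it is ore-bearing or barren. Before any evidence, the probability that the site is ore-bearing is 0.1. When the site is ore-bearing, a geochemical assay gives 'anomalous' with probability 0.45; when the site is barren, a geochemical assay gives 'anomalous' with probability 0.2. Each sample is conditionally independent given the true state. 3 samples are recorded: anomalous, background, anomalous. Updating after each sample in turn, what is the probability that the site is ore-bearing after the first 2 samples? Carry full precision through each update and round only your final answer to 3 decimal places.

After 'anomalous': P(ore) = 0.45·0.1000 / (0.45·0.1000 + 0.2·0.9000) ≈ 0.2000
After 'background': P(ore) = 0.55·0.2000 / (0.55·0.2000 + 0.8·0.8000) ≈ 0.1467

0.147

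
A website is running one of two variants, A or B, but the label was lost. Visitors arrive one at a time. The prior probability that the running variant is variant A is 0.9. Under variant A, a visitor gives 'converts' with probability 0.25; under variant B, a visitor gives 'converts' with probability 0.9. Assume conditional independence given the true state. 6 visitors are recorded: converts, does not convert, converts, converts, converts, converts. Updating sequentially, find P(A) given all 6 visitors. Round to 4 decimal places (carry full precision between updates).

0.1004

Apply Bayes' rule sequentially, carrying P(A) forward.
After 'converts': P(A) = 0.25·0.9000 / (0.25·0.9000 + 0.9·0.1000) ≈ 0.7143
After 'does not convert': P(A) = 0.75·0.7143 / (0.75·0.7143 + 0.1·0.2857) ≈ 0.9494
After 'converts': P(A) = 0.25·0.9494 / (0.25·0.9494 + 0.9·0.0506) ≈ 0.8389
After 'converts': P(A) = 0.25·0.8389 / (0.25·0.8389 + 0.9·0.1611) ≈ 0.5913
After 'converts': P(A) = 0.25·0.5913 / (0.25·0.5913 + 0.9·0.4087) ≈ 0.2867
After 'converts': P(A) = 0.25·0.2867 / (0.25·0.2867 + 0.9·0.7133) ≈ 0.1004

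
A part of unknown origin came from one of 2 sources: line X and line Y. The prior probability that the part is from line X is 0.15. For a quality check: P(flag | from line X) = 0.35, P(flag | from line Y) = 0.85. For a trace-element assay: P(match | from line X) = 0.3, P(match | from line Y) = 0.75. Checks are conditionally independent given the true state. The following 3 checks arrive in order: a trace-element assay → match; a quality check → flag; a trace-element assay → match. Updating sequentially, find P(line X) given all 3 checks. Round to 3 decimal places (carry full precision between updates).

Apply Bayes' rule sequentially, carrying P(line X) forward.
After a trace-element assay='match': P(line X) = 0.3·0.1500 / (0.3·0.1500 + 0.75·0.8500) ≈ 0.0659
After a quality check='flag': P(line X) = 0.35·0.0659 / (0.35·0.0659 + 0.85·0.9341) ≈ 0.0282
After a trace-element assay='match': P(line X) = 0.3·0.0282 / (0.3·0.0282 + 0.75·0.9718) ≈ 0.0115

0.011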